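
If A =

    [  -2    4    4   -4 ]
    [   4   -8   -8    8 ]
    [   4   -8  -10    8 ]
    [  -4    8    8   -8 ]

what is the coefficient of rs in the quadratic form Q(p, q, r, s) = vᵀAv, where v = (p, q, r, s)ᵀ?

16

The coefficient of rs is A[3,4] + A[4,3] = 2·8 = 16.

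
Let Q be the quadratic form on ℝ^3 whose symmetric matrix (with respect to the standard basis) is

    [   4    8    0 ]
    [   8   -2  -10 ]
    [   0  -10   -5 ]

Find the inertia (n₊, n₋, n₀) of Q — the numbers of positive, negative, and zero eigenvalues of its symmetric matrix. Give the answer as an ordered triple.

Symmetric row and column elimination reduces A to a congruent diagonal form with pivots 4, -18, 5/9.
So there are 2 positive, 1 negative pivots.

(2, 1, 0)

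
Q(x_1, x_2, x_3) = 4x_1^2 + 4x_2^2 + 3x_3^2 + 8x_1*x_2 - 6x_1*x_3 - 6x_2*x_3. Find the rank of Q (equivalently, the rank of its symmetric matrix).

2

The associated matrix is A = [[4, 4, -3], [4, 4, -3], [-3, -3, 3]].
Row-reducing A symmetrically gives the diagonal entries 4, 0, 3/4.
That gives 2 positive, 1 zero pivots.
The rank is the number of nonzero pivots: 2.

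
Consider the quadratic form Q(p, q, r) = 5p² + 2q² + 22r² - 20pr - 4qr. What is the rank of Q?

2

Write A = [[5, 0, -10], [0, 2, -2], [-10, -2, 22]].
Symmetric row and column elimination reduces A to a congruent diagonal form with pivots 5, 2, 0.
That gives 2 positive, 1 zero pivots.
The rank is the number of nonzero pivots: 2.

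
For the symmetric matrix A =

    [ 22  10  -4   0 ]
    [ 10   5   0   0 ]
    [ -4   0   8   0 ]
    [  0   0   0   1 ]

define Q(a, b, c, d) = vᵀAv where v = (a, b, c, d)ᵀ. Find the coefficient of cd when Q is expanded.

0

The coefficient of cd is A[3,4] + A[4,3] = 2·0 = 0.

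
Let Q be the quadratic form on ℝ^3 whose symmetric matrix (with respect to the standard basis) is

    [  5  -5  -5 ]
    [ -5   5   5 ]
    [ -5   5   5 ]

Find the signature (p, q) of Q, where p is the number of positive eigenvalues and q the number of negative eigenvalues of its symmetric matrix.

(1, 0)

Congruent diagonalization of A (simultaneous row and column reduction) yields pivots 5, 0, 0.
So there are 1 positive, 2 zero pivots.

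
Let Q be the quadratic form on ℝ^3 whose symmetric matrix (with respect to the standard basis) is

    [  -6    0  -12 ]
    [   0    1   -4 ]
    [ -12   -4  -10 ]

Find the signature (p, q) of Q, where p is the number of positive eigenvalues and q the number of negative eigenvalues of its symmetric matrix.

(1, 2)

Row-reducing A symmetrically gives the diagonal entries -6, 1, -2.
Counting signs: 1 positive, 2 negative.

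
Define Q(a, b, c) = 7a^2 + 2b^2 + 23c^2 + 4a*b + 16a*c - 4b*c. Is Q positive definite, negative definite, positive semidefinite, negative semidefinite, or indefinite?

The symmetric matrix of Q is A = [[7, 2, 8], [2, 2, -2], [8, -2, 23]].
Leading principal minors: Δ_1 = 7, Δ_2 = 10, Δ_3 = 10.
All leading principal minors are positive, so by Sylvester's criterion Q is positive definite.

positive definite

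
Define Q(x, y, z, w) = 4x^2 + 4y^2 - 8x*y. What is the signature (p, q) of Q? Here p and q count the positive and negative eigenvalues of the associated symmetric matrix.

(1, 0)

The symmetric matrix is A = [[4, -4, 0, 0], [-4, 4, 0, 0], [0, 0, 0, 0], [0, 0, 0, 0]].
Row-reducing A symmetrically gives the diagonal entries 4, 0, 0, 0.
That gives 1 positive, 3 zero pivots.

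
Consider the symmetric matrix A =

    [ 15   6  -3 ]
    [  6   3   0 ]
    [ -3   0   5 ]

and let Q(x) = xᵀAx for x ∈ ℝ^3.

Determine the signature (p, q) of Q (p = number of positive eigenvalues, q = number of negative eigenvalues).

(3, 0)

Congruent diagonalization of A (simultaneous row and column reduction) yields pivots 15, 3/5, 2.
So there are 3 positive pivots.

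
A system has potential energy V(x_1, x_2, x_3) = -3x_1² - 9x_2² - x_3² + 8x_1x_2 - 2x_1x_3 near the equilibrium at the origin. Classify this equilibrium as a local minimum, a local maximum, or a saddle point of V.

The Hessian at the origin is H = [[-6, 8, -2], [8, -18, 0], [-2, 0, -2]].
Congruent diagonalization of H (simultaneous row and column reduction) yields pivots -6, -22/3, -4/11.
So there are 3 negative pivots.
H is negative definite, so the origin is a strict local maximum.

local maximum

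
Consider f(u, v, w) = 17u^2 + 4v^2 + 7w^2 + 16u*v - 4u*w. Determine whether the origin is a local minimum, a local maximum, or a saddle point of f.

The Hessian at the origin is H = [[34, 16, -4], [16, 8, 0], [-4, 0, 14]].
An LDLᵀ factorisation of H has diagonal entries 34, 8/17, 6.
Counting signs: 3 positive.
H is positive definite, so the origin is a strict local minimum.

local minimum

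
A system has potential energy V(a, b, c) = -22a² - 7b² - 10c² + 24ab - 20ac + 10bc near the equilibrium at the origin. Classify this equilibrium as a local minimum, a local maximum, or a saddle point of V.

local maximum

The Hessian at the origin is H = [[-44, 24, -20], [24, -14, 10], [-20, 10, -20]].
Row-reducing H symmetrically gives the diagonal entries -44, -10/11, -10.
So there are 3 negative pivots.
H is negative definite, so the origin is a strict local maximum.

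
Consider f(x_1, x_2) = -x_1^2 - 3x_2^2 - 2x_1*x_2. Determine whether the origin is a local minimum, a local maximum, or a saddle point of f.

local maximum

The Hessian at the origin is H = [[-2, -2], [-2, -6]].
det H = -2·-6 − (-2)² = 8 > 0 and H[1,1] = -2 < 0, so H is negative definite.
Therefore the origin is a local maximum.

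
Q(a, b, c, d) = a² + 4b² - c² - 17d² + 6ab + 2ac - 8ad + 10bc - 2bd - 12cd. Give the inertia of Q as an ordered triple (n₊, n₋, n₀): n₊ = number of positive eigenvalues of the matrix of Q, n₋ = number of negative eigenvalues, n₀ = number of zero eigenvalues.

The symmetric matrix is A = [[1, 3, 1, -4], [3, 4, 5, -1], [1, 5, -1, -6], [-4, -1, -6, -17]].
Symmetric row and column elimination reduces A to a congruent diagonal form with pivots 1, -5, -6/5, -4.
That gives 1 positive, 3 negative pivots.

(1, 3, 0)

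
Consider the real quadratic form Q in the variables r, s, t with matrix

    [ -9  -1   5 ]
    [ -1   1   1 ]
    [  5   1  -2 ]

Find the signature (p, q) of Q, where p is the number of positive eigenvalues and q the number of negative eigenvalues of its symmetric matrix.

Row-reducing A symmetrically gives the diagonal entries -9, 10/9, 3/5.
Counting signs: 2 positive, 1 negative.

(2, 1)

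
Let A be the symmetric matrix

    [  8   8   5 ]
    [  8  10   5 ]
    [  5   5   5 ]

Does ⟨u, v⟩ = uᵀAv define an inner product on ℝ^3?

Symmetric row and column elimination reduces A to a congruent diagonal form with pivots 8, 2, 15/8.
Counting signs: 3 positive.
Hence Q is positive definite.
⟨·,·⟩ is an inner product exactly when A is positive definite.

yes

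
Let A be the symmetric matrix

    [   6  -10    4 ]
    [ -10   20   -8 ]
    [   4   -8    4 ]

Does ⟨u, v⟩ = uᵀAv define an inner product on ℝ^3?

Leading principal minors: Δ_1 = 6, Δ_2 = 20, Δ_3 = 16.
All leading principal minors are positive, so by Sylvester's criterion Q is positive definite.
⟨·,·⟩ is an inner product exactly when A is positive definite.

yes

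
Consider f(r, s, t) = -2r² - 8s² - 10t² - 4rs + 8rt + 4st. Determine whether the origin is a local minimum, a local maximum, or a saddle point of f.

The Hessian at the origin is H = [[-4, -4, 8], [-4, -16, 4], [8, 4, -20]].
Applying the same elementary operations to the rows and columns of H produces a congruent diagonal matrix with entries -4, -12, -8/3.
Counting signs: 3 negative.
H is negative definite, so the origin is a strict local maximum.

local maximum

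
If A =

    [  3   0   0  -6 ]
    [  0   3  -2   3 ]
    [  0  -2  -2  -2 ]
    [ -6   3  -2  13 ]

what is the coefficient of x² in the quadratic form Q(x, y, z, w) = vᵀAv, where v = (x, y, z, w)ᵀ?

3

The coefficient of x² is the diagonal entry A[1,1] = 3.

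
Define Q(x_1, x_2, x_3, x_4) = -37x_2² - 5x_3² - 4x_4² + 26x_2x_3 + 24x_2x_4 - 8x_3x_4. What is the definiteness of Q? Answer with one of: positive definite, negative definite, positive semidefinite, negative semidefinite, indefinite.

negative semidefinite

Write A = [[0, 0, 0, 0], [0, -37, 13, 12], [0, 13, -5, -4], [0, 12, -4, -4]].
Symmetric row and column elimination reduces A to a congruent diagonal form with pivots 0, -37, -16/37, 0.
Counting signs: 2 negative, 2 zero.
Hence Q is negative semidefinite.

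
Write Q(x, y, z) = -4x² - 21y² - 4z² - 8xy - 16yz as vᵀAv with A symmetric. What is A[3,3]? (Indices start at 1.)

The coefficient of z² in Q is -4, and that is exactly A[3,3].

-4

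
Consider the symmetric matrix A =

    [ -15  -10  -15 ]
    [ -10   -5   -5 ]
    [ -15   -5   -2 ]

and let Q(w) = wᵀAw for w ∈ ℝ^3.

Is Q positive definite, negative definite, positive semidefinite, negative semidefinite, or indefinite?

indefinite

Congruent diagonalization of A (simultaneous row and column reduction) yields pivots -15, 5/3, -2.
That gives 1 positive, 2 negative pivots.
Hence Q is indefinite.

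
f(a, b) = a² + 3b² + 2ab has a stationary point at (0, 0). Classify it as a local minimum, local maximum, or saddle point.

local minimum

The Hessian at the origin is H = [[2, 2], [2, 6]].
det H = 2·6 − (2)² = 8 > 0 and H[1,1] = 2 > 0, so H is positive definite.
Therefore the origin is a local minimum.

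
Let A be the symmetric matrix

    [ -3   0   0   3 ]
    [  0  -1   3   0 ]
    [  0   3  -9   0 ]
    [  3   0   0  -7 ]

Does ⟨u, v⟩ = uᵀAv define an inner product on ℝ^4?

no

Symmetric row and column elimination reduces A to a congruent diagonal form with pivots -3, -1, 0, -4.
That gives 3 negative, 1 zero pivots.
Hence Q is negative semidefinite.
⟨·,·⟩ is an inner product exactly when A is positive definite.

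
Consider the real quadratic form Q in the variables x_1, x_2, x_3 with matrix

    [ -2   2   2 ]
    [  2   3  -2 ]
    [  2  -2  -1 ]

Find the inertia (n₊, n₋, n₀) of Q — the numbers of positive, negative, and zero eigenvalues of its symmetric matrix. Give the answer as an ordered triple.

(2, 1, 0)

An LDLᵀ factorisation of A has diagonal entries -2, 5, 1.
That gives 2 positive, 1 negative pivots.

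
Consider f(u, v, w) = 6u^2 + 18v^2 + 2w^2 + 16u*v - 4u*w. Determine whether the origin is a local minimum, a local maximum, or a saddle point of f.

The Hessian at the origin is H = [[12, 16, -4], [16, 36, 0], [-4, 0, 4]].
An LDLᵀ factorisation of H has diagonal entries 12, 44/3, 8/11.
Counting signs: 3 positive.
H is positive definite, so the origin is a strict local minimum.

local minimum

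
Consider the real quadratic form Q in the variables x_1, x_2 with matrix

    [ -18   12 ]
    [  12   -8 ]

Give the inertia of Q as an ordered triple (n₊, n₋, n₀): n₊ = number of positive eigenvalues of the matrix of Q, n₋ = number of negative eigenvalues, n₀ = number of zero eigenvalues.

(0, 1, 1)

Applying the same elementary operations to the rows and columns of A produces a congruent diagonal matrix with entries -18, 0.
So there are 1 negative, 1 zero pivots.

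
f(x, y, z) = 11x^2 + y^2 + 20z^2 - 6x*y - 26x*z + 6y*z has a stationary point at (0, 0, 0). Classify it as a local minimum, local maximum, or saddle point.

The Hessian at the origin is H = [[22, -6, -26], [-6, 2, 6], [-26, 6, 40]].
An LDLᵀ factorisation of H has diagonal entries 22, 4/11, 6.
Counting signs: 3 positive.
H is positive definite, so the origin is a strict local minimum.

local minimum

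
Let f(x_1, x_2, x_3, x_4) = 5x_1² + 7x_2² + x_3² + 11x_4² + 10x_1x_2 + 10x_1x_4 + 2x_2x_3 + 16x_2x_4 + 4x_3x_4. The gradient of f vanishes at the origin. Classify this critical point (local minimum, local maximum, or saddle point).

local minimum

The Hessian at the origin is H = [[10, 10, 0, 10], [10, 14, 2, 16], [0, 2, 2, 4], [10, 16, 4, 22]].
Applying the same elementary operations to the rows and columns of H produces a congruent diagonal matrix with entries 10, 4, 1, 2.
Counting signs: 4 positive.
H is positive definite, so the origin is a strict local minimum.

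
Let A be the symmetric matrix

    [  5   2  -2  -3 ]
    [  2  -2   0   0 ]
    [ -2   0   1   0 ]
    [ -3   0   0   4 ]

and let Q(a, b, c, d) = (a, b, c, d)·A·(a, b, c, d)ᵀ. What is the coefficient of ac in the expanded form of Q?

The coefficient of ac is A[1,3] + A[3,1] = 2·(-2) = -4.

-4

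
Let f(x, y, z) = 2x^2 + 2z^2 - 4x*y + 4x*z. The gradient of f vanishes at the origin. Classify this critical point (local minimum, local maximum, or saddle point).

saddle point

The Hessian at the origin is H = [[4, -4, 4], [-4, 0, 0], [4, 0, 4]].
An LDLᵀ factorisation of H has diagonal entries 4, -4, 4.
Counting signs: 2 positive, 1 negative.
H is indefinite, so the origin is a saddle point.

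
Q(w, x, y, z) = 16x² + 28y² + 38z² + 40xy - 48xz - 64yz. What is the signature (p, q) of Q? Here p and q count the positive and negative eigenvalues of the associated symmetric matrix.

(3, 0)

Write A = [[0, 0, 0, 0], [0, 16, 20, -24], [0, 20, 28, -32], [0, -24, -32, 38]].
Applying the same elementary operations to the rows and columns of A produces a congruent diagonal matrix with entries 0, 16, 3, 2/3.
Counting signs: 3 positive, 1 zero.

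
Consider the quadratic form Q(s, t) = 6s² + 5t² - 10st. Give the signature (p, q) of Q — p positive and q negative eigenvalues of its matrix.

The symmetric matrix is A = [[6, -5], [-5, 5]].
Congruent diagonalization of A (simultaneous row and column reduction) yields pivots 6, 5/6.
That gives 2 positive pivots.

(2, 0)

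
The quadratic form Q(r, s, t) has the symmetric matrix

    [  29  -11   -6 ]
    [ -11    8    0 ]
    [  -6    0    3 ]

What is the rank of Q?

An LDLᵀ factorisation of A has diagonal entries 29, 111/29, 15/37.
So there are 3 positive pivots.
The rank is the number of nonzero pivots: 3.

3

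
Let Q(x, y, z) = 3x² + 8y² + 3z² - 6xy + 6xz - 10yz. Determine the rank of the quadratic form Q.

The symmetric matrix is A = [[3, -3, 3], [-3, 8, -5], [3, -5, 3]].
Row-reducing A symmetrically gives the diagonal entries 3, 5, -4/5.
So there are 2 positive, 1 negative pivots.
The rank is the number of nonzero pivots: 3.

3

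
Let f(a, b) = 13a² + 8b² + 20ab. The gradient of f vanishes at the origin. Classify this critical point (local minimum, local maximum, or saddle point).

local minimum

The Hessian at the origin is H = [[26, 20], [20, 16]].
det H = 26·16 − (20)² = 16 > 0 and H[1,1] = 26 > 0, so H is positive definite.
Therefore the origin is a local minimum.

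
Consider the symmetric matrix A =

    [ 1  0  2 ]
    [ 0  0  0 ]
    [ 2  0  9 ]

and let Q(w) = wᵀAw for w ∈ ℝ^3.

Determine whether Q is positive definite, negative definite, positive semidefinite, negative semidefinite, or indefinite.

positive semidefinite

Applying the same elementary operations to the rows and columns of A produces a congruent diagonal matrix with entries 1, 0, 5.
So there are 2 positive, 1 zero pivots.
Hence Q is positive semidefinite.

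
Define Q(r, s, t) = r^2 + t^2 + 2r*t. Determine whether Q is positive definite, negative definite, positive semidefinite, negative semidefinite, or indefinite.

Write A = [[1, 0, 1], [0, 0, 0], [1, 0, 1]].
Congruent diagonalization of A (simultaneous row and column reduction) yields pivots 1, 0, 0.
Counting signs: 1 positive, 2 zero.
Hence Q is positive semidefinite.

positive semidefinite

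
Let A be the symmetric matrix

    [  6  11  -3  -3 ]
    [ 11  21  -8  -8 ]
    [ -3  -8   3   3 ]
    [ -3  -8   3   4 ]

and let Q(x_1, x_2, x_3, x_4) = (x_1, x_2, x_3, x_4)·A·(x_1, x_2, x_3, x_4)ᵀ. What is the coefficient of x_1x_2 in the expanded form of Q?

22

The coefficient of x_1x_2 is A[1,2] + A[2,1] = 2·11 = 22.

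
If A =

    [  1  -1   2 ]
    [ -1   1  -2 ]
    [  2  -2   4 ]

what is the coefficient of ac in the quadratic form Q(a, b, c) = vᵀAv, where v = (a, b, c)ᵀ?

The coefficient of ac is A[1,3] + A[3,1] = 2·2 = 4.

4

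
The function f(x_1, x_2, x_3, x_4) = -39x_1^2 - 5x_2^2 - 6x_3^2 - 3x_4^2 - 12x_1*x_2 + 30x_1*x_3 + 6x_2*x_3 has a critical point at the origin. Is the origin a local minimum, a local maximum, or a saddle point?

local maximum

The Hessian at the origin is H = [[-78, -12, 30, 0], [-12, -10, 6, 0], [30, 6, -12, 0], [0, 0, 0, -6]].
Row-reducing H symmetrically gives the diagonal entries -78, -106/13, -12/53, -6.
That gives 4 negative pivots.
H is negative definite, so the origin is a strict local maximum.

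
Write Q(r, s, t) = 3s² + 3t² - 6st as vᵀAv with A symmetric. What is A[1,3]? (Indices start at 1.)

0

The coefficient of r·t in Q is 0. For a symmetric A this equals A[1,3] + A[3,1] = 2·A[1,3].
So A[1,3] = 0/2 = 0.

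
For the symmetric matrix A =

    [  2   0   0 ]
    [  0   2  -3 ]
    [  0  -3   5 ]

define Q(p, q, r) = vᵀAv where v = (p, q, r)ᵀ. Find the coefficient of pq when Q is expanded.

The coefficient of pq is A[1,2] + A[2,1] = 2·0 = 0.

0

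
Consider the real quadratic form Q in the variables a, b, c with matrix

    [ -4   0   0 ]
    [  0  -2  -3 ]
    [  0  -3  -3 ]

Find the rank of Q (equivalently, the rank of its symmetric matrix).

Symmetric row and column elimination reduces A to a congruent diagonal form with pivots -4, -2, 3/2.
That gives 1 positive, 2 negative pivots.
The rank is the number of nonzero pivots: 3.

3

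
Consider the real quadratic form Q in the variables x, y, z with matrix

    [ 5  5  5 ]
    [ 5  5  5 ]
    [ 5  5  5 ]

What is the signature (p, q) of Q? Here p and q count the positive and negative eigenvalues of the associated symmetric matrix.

Row-reducing A symmetrically gives the diagonal entries 5, 0, 0.
That gives 1 positive, 2 zero pivots.

(1, 0)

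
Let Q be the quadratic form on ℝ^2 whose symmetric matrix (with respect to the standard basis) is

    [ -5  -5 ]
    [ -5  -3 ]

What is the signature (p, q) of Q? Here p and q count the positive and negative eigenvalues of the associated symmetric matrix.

(1, 1)

Congruent diagonalization of A (simultaneous row and column reduction) yields pivots -5, 2.
Counting signs: 1 positive, 1 negative.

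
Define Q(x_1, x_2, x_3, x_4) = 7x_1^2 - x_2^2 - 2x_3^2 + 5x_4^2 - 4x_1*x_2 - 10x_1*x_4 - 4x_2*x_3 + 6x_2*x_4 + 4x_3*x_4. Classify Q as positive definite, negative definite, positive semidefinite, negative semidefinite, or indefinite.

Write A = [[7, -2, 0, -5], [-2, -1, -2, 3], [0, -2, -2, 2], [-5, 3, 2, 5]].
Row-reducing A symmetrically gives the diagonal entries 7, -11/7, 6/11, 3.
Counting signs: 3 positive, 1 negative.
Hence Q is indefinite.

indefinite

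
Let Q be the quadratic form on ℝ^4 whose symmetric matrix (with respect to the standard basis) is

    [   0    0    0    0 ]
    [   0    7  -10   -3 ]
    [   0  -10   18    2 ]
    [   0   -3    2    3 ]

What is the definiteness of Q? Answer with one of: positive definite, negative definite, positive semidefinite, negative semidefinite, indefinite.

Congruent diagonalization of A (simultaneous row and column reduction) yields pivots 0, 7, 26/7, 4/13.
That gives 3 positive, 1 zero pivots.
Hence Q is positive semidefinite.

positive semidefinite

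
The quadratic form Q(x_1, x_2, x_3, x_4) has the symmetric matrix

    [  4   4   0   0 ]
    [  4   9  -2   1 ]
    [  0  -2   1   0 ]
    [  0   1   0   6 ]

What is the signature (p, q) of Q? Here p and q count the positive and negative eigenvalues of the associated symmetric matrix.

Applying the same elementary operations to the rows and columns of A produces a congruent diagonal matrix with entries 4, 5, 1/5, 5.
Counting signs: 4 positive.

(4, 0)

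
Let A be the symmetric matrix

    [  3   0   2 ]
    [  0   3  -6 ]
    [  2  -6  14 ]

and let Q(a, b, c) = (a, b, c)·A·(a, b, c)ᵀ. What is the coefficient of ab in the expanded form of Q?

0

The coefficient of ab is A[1,2] + A[2,1] = 2·0 = 0.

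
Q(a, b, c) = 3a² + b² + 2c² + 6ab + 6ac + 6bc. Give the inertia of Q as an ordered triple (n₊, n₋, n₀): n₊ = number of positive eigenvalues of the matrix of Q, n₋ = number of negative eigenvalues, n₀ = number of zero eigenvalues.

(1, 2, 0)

Write A = [[3, 3, 3], [3, 1, 3], [3, 3, 2]].
Symmetric row and column elimination reduces A to a congruent diagonal form with pivots 3, -2, -1.
So there are 1 positive, 2 negative pivots.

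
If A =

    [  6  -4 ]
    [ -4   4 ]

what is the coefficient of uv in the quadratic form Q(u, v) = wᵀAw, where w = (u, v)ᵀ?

-8

The coefficient of uv is A[1,2] + A[2,1] = 2·(-4) = -8.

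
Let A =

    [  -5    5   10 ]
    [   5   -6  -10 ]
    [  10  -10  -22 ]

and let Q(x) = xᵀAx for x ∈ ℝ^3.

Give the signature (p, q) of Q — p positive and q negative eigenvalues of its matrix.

(0, 3)

Congruent diagonalization of A (simultaneous row and column reduction) yields pivots -5, -1, -2.
That gives 3 negative pivots.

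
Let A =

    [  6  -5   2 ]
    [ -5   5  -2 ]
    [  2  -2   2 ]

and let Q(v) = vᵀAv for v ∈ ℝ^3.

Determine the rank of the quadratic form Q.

3

Row-reducing A symmetrically gives the diagonal entries 6, 5/6, 6/5.
Counting signs: 3 positive.
The rank is the number of nonzero pivots: 3.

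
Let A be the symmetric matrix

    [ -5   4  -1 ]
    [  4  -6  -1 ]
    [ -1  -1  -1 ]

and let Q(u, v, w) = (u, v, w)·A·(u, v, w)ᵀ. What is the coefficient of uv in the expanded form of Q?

8

The coefficient of uv is A[1,2] + A[2,1] = 2·4 = 8.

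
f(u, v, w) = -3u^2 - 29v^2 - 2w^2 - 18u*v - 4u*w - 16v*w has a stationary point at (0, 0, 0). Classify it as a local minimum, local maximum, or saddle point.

saddle point

The Hessian at the origin is H = [[-6, -18, -4], [-18, -58, -16], [-4, -16, -4]].
Congruent diagonalization of H (simultaneous row and column reduction) yields pivots -6, -4, 8/3.
That gives 1 positive, 2 negative pivots.
H is indefinite, so the origin is a saddle point.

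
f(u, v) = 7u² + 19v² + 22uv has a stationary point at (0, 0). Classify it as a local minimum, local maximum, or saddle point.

local minimum

The Hessian at the origin is H = [[14, 22], [22, 38]].
det H = 14·38 − (22)² = 48 > 0 and H[1,1] = 14 > 0, so H is positive definite.
Therefore the origin is a local minimum.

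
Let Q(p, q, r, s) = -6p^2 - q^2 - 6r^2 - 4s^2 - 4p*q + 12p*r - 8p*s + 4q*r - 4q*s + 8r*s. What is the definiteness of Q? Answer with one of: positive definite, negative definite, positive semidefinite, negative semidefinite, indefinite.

The associated matrix is A = [[-6, -2, 6, -4], [-2, -1, 2, -2], [6, 2, -6, 4], [-4, -2, 4, -4]].
Row-reducing A symmetrically gives the diagonal entries -6, -1/3, 0, 0.
Counting signs: 2 negative, 2 zero.
Hence Q is negative semidefinite.

negative semidefinite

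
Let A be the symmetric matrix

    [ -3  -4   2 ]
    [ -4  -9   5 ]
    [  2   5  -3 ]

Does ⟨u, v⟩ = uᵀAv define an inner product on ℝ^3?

Applying the same elementary operations to the rows and columns of A produces a congruent diagonal matrix with entries -3, -11/3, -2/11.
That gives 3 negative pivots.
Hence Q is negative definite.
⟨·,·⟩ is an inner product exactly when A is positive definite.

no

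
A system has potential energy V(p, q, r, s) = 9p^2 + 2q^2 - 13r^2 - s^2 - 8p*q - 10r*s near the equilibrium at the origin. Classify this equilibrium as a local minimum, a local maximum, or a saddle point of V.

The Hessian at the origin is H = [[18, -8, 0, 0], [-8, 4, 0, 0], [0, 0, -26, -10], [0, 0, -10, -2]].
Row-reducing H symmetrically gives the diagonal entries 18, 4/9, -26, 24/13.
Counting signs: 3 positive, 1 negative.
H is indefinite, so the origin is a saddle point.

saddle point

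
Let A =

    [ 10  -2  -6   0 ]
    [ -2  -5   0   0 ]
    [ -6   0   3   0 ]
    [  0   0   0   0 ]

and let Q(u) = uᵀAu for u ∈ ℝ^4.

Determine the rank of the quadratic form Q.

3

Row-reducing A symmetrically gives the diagonal entries 10, -27/5, -1/3, 0.
So there are 1 positive, 2 negative, 1 zero pivots.
The rank is the number of nonzero pivots: 3.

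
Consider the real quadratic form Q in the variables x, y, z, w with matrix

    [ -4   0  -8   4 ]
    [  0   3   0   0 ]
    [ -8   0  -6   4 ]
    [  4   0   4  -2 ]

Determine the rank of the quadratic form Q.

4

An LDLᵀ factorisation of A has diagonal entries -4, 3, 10, 2/5.
Counting signs: 3 positive, 1 negative.
The rank is the number of nonzero pivots: 4.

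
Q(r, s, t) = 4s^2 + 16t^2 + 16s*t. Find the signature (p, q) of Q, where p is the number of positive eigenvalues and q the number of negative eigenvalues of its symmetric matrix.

Write A = [[0, 0, 0], [0, 4, 8], [0, 8, 16]].
Applying the same elementary operations to the rows and columns of A produces a congruent diagonal matrix with entries 0, 4, 0.
Counting signs: 1 positive, 2 zero.

(1, 0)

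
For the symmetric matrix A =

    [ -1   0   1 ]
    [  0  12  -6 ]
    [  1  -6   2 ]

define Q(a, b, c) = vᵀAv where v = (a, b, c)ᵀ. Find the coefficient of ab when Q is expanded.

0

The coefficient of ab is A[1,2] + A[2,1] = 2·0 = 0.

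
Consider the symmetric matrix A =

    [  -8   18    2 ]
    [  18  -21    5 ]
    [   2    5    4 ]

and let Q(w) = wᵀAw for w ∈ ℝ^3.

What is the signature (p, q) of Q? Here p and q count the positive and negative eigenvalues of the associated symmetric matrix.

(1, 2)

Row-reducing A symmetrically gives the diagonal entries -8, 39/2, -5/39.
So there are 1 positive, 2 negative pivots.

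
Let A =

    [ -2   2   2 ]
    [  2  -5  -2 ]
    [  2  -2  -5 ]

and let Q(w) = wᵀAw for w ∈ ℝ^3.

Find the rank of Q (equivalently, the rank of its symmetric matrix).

3

An LDLᵀ factorisation of A has diagonal entries -2, -3, -3.
Counting signs: 3 negative.
The rank is the number of nonzero pivots: 3.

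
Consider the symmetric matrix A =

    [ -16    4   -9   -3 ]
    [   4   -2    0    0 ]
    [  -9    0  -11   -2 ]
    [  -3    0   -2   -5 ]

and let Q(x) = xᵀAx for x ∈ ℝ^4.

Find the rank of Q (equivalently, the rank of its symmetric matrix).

Row-reducing A symmetrically gives the diagonal entries -16, -1, -7/8, -12/7.
That gives 4 negative pivots.
The rank is the number of nonzero pivots: 4.

4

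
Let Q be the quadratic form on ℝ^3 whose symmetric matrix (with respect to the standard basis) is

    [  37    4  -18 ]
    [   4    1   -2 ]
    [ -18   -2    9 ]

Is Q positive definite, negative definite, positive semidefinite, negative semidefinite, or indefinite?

positive definite

Symmetric row and column elimination reduces A to a congruent diagonal form with pivots 37, 21/37, 5/21.
Counting signs: 3 positive.
Hence Q is positive definite.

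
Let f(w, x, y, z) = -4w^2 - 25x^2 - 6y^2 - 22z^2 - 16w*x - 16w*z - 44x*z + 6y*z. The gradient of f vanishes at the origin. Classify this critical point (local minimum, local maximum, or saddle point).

The Hessian at the origin is H = [[-8, -16, 0, -16], [-16, -50, 0, -44], [0, 0, -12, 6], [-16, -44, 6, -44]].
Congruent diagonalization of H (simultaneous row and column reduction) yields pivots -8, -18, -12, -1.
Counting signs: 4 negative.
H is negative definite, so the origin is a strict local maximum.

local maximum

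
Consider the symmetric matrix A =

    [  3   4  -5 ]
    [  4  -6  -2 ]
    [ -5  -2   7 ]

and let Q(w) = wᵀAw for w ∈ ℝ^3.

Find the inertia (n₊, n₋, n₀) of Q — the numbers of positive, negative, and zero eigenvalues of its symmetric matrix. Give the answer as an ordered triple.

Congruent diagonalization of A (simultaneous row and column reduction) yields pivots 3, -34/3, 10/17.
That gives 2 positive, 1 negative pivots.

(2, 1, 0)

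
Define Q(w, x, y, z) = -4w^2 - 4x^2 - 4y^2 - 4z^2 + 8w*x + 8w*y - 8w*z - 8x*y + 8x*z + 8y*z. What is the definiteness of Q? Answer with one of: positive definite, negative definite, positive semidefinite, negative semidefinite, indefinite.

Write A = [[-4, 4, 4, -4], [4, -4, -4, 4], [4, -4, -4, 4], [-4, 4, 4, -4]].
Row-reducing A symmetrically gives the diagonal entries -4, 0, 0, 0.
That gives 1 negative, 3 zero pivots.
Hence Q is negative semidefinite.

negative semidefinite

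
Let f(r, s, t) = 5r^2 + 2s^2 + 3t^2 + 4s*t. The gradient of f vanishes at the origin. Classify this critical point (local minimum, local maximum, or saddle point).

local minimum

The Hessian at the origin is H = [[10, 0, 0], [0, 4, 4], [0, 4, 6]].
Congruent diagonalization of H (simultaneous row and column reduction) yields pivots 10, 4, 2.
Counting signs: 3 positive.
H is positive definite, so the origin is a strict local minimum.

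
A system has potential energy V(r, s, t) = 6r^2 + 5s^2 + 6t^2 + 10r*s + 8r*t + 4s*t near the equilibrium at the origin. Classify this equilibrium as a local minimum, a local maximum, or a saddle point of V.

local minimum

The Hessian at the origin is H = [[12, 10, 8], [10, 10, 4], [8, 4, 12]].
Row-reducing H symmetrically gives the diagonal entries 12, 5/3, 12/5.
That gives 3 positive pivots.
H is positive definite, so the origin is a strict local minimum.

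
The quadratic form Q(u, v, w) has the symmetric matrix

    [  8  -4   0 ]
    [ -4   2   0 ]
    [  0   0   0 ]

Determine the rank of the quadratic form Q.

1

Row-reducing A symmetrically gives the diagonal entries 8, 0, 0.
So there are 1 positive, 2 zero pivots.
The rank is the number of nonzero pivots: 1.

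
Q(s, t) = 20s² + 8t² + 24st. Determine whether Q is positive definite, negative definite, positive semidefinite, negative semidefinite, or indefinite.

The symmetric matrix of Q is [[20, 12], [12, 8]].
For the 2×2 matrix [[20, 12], [12, 8]]: det = 20·8 − (12)² = 16, trace = 28.
det > 0 so both eigenvalues share the sign of the trace; trace = 28 > 0 ⇒ both positive.

positive definite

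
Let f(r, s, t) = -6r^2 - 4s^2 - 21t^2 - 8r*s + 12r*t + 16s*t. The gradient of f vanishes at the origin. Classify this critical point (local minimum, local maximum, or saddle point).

local maximum

The Hessian at the origin is H = [[-12, -8, 12], [-8, -8, 16], [12, 16, -42]].
Row-reducing H symmetrically gives the diagonal entries -12, -8/3, -6.
So there are 3 negative pivots.
H is negative definite, so the origin is a strict local maximum.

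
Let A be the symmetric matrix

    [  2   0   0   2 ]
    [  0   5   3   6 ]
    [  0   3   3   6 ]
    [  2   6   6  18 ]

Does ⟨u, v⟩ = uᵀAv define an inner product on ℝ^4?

yes

Leading principal minors: Δ_1 = 2, Δ_2 = 10, Δ_3 = 12, Δ_4 = 48.
All leading principal minors are positive, so by Sylvester's criterion Q is positive definite.
⟨·,·⟩ is an inner product exactly when A is positive definite.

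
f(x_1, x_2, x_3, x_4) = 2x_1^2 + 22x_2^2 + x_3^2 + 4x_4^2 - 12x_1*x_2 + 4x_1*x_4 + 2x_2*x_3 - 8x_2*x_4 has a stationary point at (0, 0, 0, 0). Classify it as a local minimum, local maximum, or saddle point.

The Hessian at the origin is H = [[4, -12, 0, 4], [-12, 44, 2, -8], [0, 2, 2, 0], [4, -8, 0, 8]].
Applying the same elementary operations to the rows and columns of H produces a congruent diagonal matrix with entries 4, 8, 3/2, 4/3.
So there are 4 positive pivots.
H is positive definite, so the origin is a strict local minimum.

local minimum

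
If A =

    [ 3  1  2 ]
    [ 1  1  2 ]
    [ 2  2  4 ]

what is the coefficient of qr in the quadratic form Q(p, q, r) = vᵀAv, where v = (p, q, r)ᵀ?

The coefficient of qr is A[2,3] + A[3,2] = 2·2 = 4.

4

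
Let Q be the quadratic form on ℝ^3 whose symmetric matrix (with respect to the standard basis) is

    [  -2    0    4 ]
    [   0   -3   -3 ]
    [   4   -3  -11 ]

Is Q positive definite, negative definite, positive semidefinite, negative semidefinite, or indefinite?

Row-reducing A symmetrically gives the diagonal entries -2, -3, 0.
So there are 2 negative, 1 zero pivots.
Hence Q is negative semidefinite.

negative semidefinite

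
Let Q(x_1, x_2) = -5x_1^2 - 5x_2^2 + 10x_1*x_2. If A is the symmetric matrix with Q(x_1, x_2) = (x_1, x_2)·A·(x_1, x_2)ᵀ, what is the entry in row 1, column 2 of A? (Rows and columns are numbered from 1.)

5

The coefficient of x_1·x_2 in Q is 10. For a symmetric A this equals A[1,2] + A[2,1] = 2·A[1,2].
So A[1,2] = 10/2 = 5.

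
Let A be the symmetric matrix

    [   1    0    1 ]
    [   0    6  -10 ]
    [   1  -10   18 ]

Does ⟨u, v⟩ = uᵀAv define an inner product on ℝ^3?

yes

Leading principal minors: Δ_1 = 1, Δ_2 = 6, Δ_3 = 2.
All leading principal minors are positive, so by Sylvester's criterion Q is positive definite.
⟨·,·⟩ is an inner product exactly when A is positive definite.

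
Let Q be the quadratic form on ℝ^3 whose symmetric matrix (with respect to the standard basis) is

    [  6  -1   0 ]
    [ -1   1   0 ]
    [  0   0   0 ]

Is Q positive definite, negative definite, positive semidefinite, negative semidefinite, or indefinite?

Symmetric row and column elimination reduces A to a congruent diagonal form with pivots 6, 5/6, 0.
Counting signs: 2 positive, 1 zero.
Hence Q is positive semidefinite.

positive semidefinite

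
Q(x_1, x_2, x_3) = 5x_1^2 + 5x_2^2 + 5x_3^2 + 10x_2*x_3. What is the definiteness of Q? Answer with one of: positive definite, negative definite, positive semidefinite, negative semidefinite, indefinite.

Write A = [[5, 0, 0], [0, 5, 5], [0, 5, 5]].
Applying the same elementary operations to the rows and columns of A produces a congruent diagonal matrix with entries 5, 5, 0.
That gives 2 positive, 1 zero pivots.
Hence Q is positive semidefinite.

positive semidefinite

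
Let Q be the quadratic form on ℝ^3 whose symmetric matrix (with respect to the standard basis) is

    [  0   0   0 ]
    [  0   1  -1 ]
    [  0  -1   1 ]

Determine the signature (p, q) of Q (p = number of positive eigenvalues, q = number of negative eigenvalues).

(1, 0)

Row-reducing A symmetrically gives the diagonal entries 0, 1, 0.
Counting signs: 1 positive, 2 zero.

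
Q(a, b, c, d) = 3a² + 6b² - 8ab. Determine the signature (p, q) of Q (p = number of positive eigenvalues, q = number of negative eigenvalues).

(2, 0)

The symmetric matrix is A = [[3, -4, 0, 0], [-4, 6, 0, 0], [0, 0, 0, 0], [0, 0, 0, 0]].
Symmetric row and column elimination reduces A to a congruent diagonal form with pivots 3, 2/3, 0, 0.
That gives 2 positive, 2 zero pivots.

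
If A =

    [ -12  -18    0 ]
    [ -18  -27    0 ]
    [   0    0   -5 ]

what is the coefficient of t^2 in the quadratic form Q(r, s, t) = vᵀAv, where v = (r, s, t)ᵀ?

-5

The coefficient of t^2 is the diagonal entry A[3,3] = -5.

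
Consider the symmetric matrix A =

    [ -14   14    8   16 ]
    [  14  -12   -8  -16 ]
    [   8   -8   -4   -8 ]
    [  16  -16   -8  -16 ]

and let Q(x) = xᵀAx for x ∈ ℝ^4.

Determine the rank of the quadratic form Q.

Symmetric row and column elimination reduces A to a congruent diagonal form with pivots -14, 2, 4/7, 0.
That gives 2 positive, 1 negative, 1 zero pivots.
The rank is the number of nonzero pivots: 3.

3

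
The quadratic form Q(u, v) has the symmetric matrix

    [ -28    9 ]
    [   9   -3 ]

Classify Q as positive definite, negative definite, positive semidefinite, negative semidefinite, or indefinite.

For the 2×2 matrix [[-28, 9], [9, -3]]: det = -28·-3 − (9)² = 3, trace = -31.
det > 0 so both eigenvalues share the sign of the trace; trace = -31 < 0 ⇒ both negative.

negative definite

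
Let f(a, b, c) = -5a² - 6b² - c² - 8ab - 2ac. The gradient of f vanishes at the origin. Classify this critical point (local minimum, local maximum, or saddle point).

The Hessian at the origin is H = [[-10, -8, -2], [-8, -12, 0], [-2, 0, -2]].
Congruent diagonalization of H (simultaneous row and column reduction) yields pivots -10, -28/5, -8/7.
That gives 3 negative pivots.
H is negative definite, so the origin is a strict local maximum.

local maximum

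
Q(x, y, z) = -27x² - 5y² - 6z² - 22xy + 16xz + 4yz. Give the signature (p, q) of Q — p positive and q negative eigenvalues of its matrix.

(0, 3)

The symmetric matrix is A = [[-27, -11, 8], [-11, -5, 2], [8, 2, -6]].
An LDLᵀ factorisation of A has diagonal entries -27, -14/27, -4/7.
That gives 3 negative pivots.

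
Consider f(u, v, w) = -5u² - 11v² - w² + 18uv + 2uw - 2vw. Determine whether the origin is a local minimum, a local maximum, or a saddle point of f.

The Hessian at the origin is H = [[-10, 18, 2], [18, -22, -2], [2, -2, -2]].
Symmetric row and column elimination reduces H to a congruent diagonal form with pivots -10, 52/5, -24/13.
So there are 1 positive, 2 negative pivots.
H is indefinite, so the origin is a saddle point.

saddle point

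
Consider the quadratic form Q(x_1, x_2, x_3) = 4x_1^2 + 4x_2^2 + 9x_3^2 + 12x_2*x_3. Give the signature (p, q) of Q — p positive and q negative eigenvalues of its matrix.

The symmetric matrix is A = [[4, 0, 0], [0, 4, 6], [0, 6, 9]].
Applying the same elementary operations to the rows and columns of A produces a congruent diagonal matrix with entries 4, 4, 0.
That gives 2 positive, 1 zero pivots.

(2, 0)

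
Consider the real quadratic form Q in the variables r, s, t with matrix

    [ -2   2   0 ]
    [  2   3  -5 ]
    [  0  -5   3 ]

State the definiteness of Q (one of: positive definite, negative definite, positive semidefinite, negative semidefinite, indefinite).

indefinite

Applying the same elementary operations to the rows and columns of A produces a congruent diagonal matrix with entries -2, 5, -2.
That gives 1 positive, 2 negative pivots.
Hence Q is indefinite.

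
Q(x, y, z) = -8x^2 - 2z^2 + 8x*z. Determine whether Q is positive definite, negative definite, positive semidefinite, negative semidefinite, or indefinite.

negative semidefinite

Write A = [[-8, 0, 4], [0, 0, 0], [4, 0, -2]].
Applying the same elementary operations to the rows and columns of A produces a congruent diagonal matrix with entries -8, 0, 0.
Counting signs: 1 negative, 2 zero.
Hence Q is negative semidefinite.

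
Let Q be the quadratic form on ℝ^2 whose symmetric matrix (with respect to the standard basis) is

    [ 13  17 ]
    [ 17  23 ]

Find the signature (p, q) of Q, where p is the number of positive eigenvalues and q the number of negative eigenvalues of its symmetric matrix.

(2, 0)

Applying the same elementary operations to the rows and columns of A produces a congruent diagonal matrix with entries 13, 10/13.
So there are 2 positive pivots.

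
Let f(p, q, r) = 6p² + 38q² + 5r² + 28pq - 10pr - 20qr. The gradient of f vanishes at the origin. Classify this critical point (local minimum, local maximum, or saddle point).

local minimum

The Hessian at the origin is H = [[12, 28, -10], [28, 76, -20], [-10, -20, 10]].
Row-reducing H symmetrically gives the diagonal entries 12, 32/3, 5/8.
That gives 3 positive pivots.
H is positive definite, so the origin is a strict local minimum.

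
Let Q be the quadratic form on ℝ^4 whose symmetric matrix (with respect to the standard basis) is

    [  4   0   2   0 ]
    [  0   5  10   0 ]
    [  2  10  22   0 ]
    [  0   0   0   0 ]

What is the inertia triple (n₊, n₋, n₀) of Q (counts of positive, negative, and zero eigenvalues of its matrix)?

Congruent diagonalization of A (simultaneous row and column reduction) yields pivots 4, 5, 1, 0.
Counting signs: 3 positive, 1 zero.

(3, 0, 1)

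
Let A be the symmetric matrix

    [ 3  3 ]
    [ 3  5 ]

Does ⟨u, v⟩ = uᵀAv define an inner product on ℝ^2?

yes

For the 2×2 matrix [[3, 3], [3, 5]]: det = 3·5 − (3)² = 6, trace = 8.
det > 0 so both eigenvalues share the sign of the trace; trace = 8 > 0 ⇒ both positive.
⟨·,·⟩ is an inner product exactly when A is positive definite.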